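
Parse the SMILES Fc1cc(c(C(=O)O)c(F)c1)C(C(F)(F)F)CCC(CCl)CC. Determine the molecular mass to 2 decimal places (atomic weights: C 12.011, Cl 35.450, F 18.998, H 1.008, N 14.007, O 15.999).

First, the molecular formula is C15H16ClF5O2 (counting implicit H from valence).
  C: 15 × 12.011 = 180.165
  Cl: 1 × 35.450 = 35.450
  F: 5 × 18.998 = 94.990
  H: 16 × 1.008 = 16.128
  O: 2 × 15.999 = 31.998
Sum: 15×12.011 + 1×35.450 + 5×18.998 + 16×1.008 + 2×15.999 = 358.731 → 358.73 g/mol.

358.73 g/mol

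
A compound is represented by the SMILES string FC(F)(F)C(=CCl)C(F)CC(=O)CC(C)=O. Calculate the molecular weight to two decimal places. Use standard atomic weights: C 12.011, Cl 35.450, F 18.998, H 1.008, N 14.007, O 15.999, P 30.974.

First, the molecular formula is C9H9ClF4O2 (counting implicit H from valence).
  C: 9 × 12.011 = 108.099
  Cl: 1 × 35.450 = 35.450
  F: 4 × 18.998 = 75.992
  H: 9 × 1.008 = 9.072
  O: 2 × 15.999 = 31.998
Sum: 9×12.011 + 1×35.450 + 4×18.998 + 9×1.008 + 2×15.999 = 260.611 → 260.61 g/mol.

260.61 g/mol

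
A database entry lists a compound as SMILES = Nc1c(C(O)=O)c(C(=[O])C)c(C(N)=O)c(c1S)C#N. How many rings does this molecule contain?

1

In SMILES, each pair of matching ring-closure digits denotes one ring-closing bond; the number of such bonds equals the number of independent rings.
Ring-closure bonds here: 1.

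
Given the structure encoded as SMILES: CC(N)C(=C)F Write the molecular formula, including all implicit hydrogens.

Walk through each heavy atom and fill implicit hydrogens from standard valence (C 4, N 3, O 2, S 2, halogen 1):
  atom 1: C, bond orders sum to 1 (valence 4) → 3 H
  atom 2: C, bond orders sum to 3 (valence 4) → 1 H
  atom 3: N, bond orders sum to 1 (valence 3) → 2 H
  atom 4: C, bond orders sum to 4 (valence 4) → 0 H
  atom 5: C, bond orders sum to 2 (valence 4) → 2 H
  atom 6: F (halogen, monovalent) → 0 H
Totals → C:4, H:8, F:1, N:1.

C4H8FN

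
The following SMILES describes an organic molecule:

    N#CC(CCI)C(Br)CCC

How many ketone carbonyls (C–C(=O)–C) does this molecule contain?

0

Scan the SMILES for the ketone motif — none present.
Groups that are present: 1 nitrile.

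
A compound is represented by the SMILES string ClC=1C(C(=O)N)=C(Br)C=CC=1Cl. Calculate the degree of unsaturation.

Degree of unsaturation = (number of rings) + (number of π bonds).
Ring closures in the SMILES: 1.
π bonds: 4 double bonds (each 1 DoU) → 4 DoU from unsaturation.
Total DoU = 1 + 4 = 5.

5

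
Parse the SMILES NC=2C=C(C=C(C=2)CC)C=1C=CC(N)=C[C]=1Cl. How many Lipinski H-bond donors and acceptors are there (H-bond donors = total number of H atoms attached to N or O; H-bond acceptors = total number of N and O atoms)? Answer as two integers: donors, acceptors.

4, 2

Donors: find every N or O and count the H atoms it carries.
  atom 1 (N): bond orders sum to 1 → 2 H
  atom 14 (N): bond orders sum to 1 → 2 H
Lipinski HBD = 4.
Acceptors: N atoms = 2, O atoms = 0 → HBA = 2.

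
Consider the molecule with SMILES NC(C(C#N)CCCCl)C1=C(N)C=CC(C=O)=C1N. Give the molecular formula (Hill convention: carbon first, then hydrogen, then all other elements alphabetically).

Walk through each heavy atom and fill implicit hydrogens from standard valence (C 4, N 3, O 2, S 2, halogen 1):
  atom 1: N, bond orders sum to 1 (valence 3) → 2 H
  atom 2: C, bond orders sum to 3 (valence 4) → 1 H
  atom 3: C, bond orders sum to 3 (valence 4) → 1 H
  atom 4: C, bond orders sum to 4 (valence 4) → 0 H
  atom 5: N, bond orders sum to 3 (valence 3) → 0 H
  atom 6: C, bond orders sum to 2 (valence 4) → 2 H
  atom 7: C, bond orders sum to 2 (valence 4) → 2 H
  atom 8: C, bond orders sum to 2 (valence 4) → 2 H
  atom 9: Cl (halogen, monovalent) → 0 H
  atom 10: C, bond orders sum to 4 (valence 4) → 0 H
  atom 11: C, bond orders sum to 4 (valence 4) → 0 H
  atom 12: N, bond orders sum to 1 (valence 3) → 2 H
  atom 13: C, bond orders sum to 3 (valence 4) → 1 H
  atom 14: C, bond orders sum to 3 (valence 4) → 1 H
  atom 15: C, bond orders sum to 4 (valence 4) → 0 H
  atom 16: C, bond orders sum to 3 (valence 4) → 1 H
  atom 17: O, bond orders sum to 2 (valence 2) → 0 H
  atom 18: C, bond orders sum to 4 (valence 4) → 0 H
  atom 19: N, bond orders sum to 1 (valence 3) → 2 H
Totals → C:13, H:17, Cl:1, N:4, O:1.
In Hill order: C13H17ClN4O.

C13H17ClN4O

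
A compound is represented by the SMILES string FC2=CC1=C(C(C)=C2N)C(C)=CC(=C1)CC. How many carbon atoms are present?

14

Count every carbon token in the SMILES (each C, including those in ring-closure positions and inside branches).
Carbon count: 14.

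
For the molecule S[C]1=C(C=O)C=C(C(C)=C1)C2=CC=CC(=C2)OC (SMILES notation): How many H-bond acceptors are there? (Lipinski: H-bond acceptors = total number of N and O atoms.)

N atoms: 0; O atoms: 2.
Lipinski HBA = 0 + 2 = 2.

2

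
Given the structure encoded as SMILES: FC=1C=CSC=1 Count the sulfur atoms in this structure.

Scan the SMILES for S atoms (remember two-letter symbols like Cl and Br are single atoms).
Sulfur count: 1.

1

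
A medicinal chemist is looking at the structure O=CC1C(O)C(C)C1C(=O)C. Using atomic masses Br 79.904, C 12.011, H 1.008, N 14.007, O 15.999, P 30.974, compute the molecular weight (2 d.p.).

156.18 g/mol

First, the molecular formula is C8H12O3 (counting implicit H from valence).
  C: 8 × 12.011 = 96.088
  H: 12 × 1.008 = 12.096
  O: 3 × 15.999 = 47.997
Sum: 8×12.011 + 12×1.008 + 3×15.999 = 156.181 → 156.18 g/mol.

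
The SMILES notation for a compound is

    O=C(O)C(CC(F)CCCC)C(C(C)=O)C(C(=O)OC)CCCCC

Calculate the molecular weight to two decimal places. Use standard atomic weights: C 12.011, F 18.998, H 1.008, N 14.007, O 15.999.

First, the molecular formula is C19H33FO5 (counting implicit H from valence).
  C: 19 × 12.011 = 228.209
  F: 1 × 18.998 = 18.998
  H: 33 × 1.008 = 33.264
  O: 5 × 15.999 = 79.995
Sum: 19×12.011 + 1×18.998 + 33×1.008 + 5×15.999 = 360.466 → 360.47 g/mol.

360.47 g/mol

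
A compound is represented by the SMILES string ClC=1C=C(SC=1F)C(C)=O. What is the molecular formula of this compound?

C6H4ClFOS

Walk through each heavy atom and fill implicit hydrogens from standard valence (C 4, N 3, O 2, S 2, halogen 1):
  atom 1: Cl (halogen, monovalent) → 0 H
  atom 2: C, bond orders sum to 4 (valence 4) → 0 H
  atom 3: C, bond orders sum to 3 (valence 4) → 1 H
  atom 4: C, bond orders sum to 4 (valence 4) → 0 H
  atom 5: S, bond orders sum to 2 (valence 2) → 0 H
  atom 6: C, bond orders sum to 4 (valence 4) → 0 H
  atom 7: F (halogen, monovalent) → 0 H
  atom 8: C, bond orders sum to 4 (valence 4) → 0 H
  atom 9: C, bond orders sum to 1 (valence 4) → 3 H
  atom 10: O, bond orders sum to 2 (valence 2) → 0 H
Totals → C:6, H:4, Cl:1, F:1, O:1, S:1.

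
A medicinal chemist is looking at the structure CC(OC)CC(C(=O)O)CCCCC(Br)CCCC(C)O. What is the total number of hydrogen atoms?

31

Walk through each heavy atom and fill implicit hydrogens from standard valence (C 4, N 3, O 2, S 2, halogen 1):
  atom 1: C, bond orders sum to 1 (valence 4) → 3 H
  atom 2: C, bond orders sum to 3 (valence 4) → 1 H
  atom 3: O, bond orders sum to 2 (valence 2) → 0 H
  atom 4: C, bond orders sum to 1 (valence 4) → 3 H
  atom 5: C, bond orders sum to 2 (valence 4) → 2 H
  atom 6: C, bond orders sum to 3 (valence 4) → 1 H
  atom 7: C, bond orders sum to 4 (valence 4) → 0 H
  atom 8: O, bond orders sum to 2 (valence 2) → 0 H
  atom 9: O, bond orders sum to 1 (valence 2) → 1 H
  atom 10: C, bond orders sum to 2 (valence 4) → 2 H
  atom 11: C, bond orders sum to 2 (valence 4) → 2 H
  atom 12: C, bond orders sum to 2 (valence 4) → 2 H
  atom 13: C, bond orders sum to 2 (valence 4) → 2 H
  atom 14: C, bond orders sum to 3 (valence 4) → 1 H
  atom 15: Br (halogen, monovalent) → 0 H
  atom 16: C, bond orders sum to 2 (valence 4) → 2 H
  atom 17: C, bond orders sum to 2 (valence 4) → 2 H
  atom 18: C, bond orders sum to 2 (valence 4) → 2 H
  atom 19: C, bond orders sum to 3 (valence 4) → 1 H
  atom 20: C, bond orders sum to 1 (valence 4) → 3 H
  atom 21: O, bond orders sum to 1 (valence 2) → 1 H
Total hydrogens: 31.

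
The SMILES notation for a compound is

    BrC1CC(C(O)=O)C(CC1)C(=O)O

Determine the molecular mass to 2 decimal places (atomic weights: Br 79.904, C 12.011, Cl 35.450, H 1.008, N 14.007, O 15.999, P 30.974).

First, the molecular formula is C8H11BrO4 (counting implicit H from valence).
  Br: 1 × 79.904 = 79.904
  C: 8 × 12.011 = 96.088
  H: 11 × 1.008 = 11.088
  O: 4 × 15.999 = 63.996
Sum: 1×79.904 + 8×12.011 + 11×1.008 + 4×15.999 = 251.076 → 251.08 g/mol.

251.08 g/mol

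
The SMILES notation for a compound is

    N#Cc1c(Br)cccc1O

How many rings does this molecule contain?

In SMILES, each pair of matching ring-closure digits denotes one ring-closing bond; the number of such bonds equals the number of independent rings.
Ring-closure bonds here: 1.

1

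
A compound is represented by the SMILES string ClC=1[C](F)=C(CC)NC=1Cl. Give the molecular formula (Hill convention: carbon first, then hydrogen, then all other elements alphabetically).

Walk through each heavy atom and fill implicit hydrogens from standard valence (C 4, N 3, O 2, S 2, halogen 1):
  atom 1: Cl (halogen, monovalent) → 0 H
  atom 2: C, bond orders sum to 4 (valence 4) → 0 H
  atom 3: C with explicit H count 0
  atom 4: F (halogen, monovalent) → 0 H
  atom 5: C, bond orders sum to 4 (valence 4) → 0 H
  atom 6: C, bond orders sum to 2 (valence 4) → 2 H
  atom 7: C, bond orders sum to 1 (valence 4) → 3 H
  atom 8: N, bond orders sum to 2 (valence 3) → 1 H
  atom 9: C, bond orders sum to 4 (valence 4) → 0 H
  atom 10: Cl (halogen, monovalent) → 0 H
Totals → C:6, H:6, Cl:2, F:1, N:1.

C6H6Cl2FN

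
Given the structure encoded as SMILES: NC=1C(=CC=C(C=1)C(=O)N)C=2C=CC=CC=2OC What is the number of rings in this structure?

In SMILES, each pair of matching ring-closure digits denotes one ring-closing bond; the number of such bonds equals the number of independent rings.
Ring-closure bonds here: 2.

2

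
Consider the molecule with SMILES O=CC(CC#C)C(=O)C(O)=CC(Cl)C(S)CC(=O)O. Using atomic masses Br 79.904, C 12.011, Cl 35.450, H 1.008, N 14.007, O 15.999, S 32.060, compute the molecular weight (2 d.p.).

First, the molecular formula is C12H13ClO5S (counting implicit H from valence).
  C: 12 × 12.011 = 144.132
  Cl: 1 × 35.450 = 35.450
  H: 13 × 1.008 = 13.104
  O: 5 × 15.999 = 79.995
  S: 1 × 32.060 = 32.060
Sum: 12×12.011 + 1×35.450 + 13×1.008 + 5×15.999 + 1×32.060 = 304.741 → 304.74 g/mol.

304.74 g/mol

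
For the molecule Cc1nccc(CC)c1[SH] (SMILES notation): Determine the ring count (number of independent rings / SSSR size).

In SMILES, each pair of matching ring-closure digits denotes one ring-closing bond; the number of such bonds equals the number of independent rings.
Ring-closure bonds here: 1.

1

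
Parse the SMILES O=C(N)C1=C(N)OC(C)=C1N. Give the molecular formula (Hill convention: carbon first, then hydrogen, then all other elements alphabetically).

C6H9N3O2

Walk through each heavy atom and fill implicit hydrogens from standard valence (C 4, N 3, O 2, S 2, halogen 1):
  atom 1: O, bond orders sum to 2 (valence 2) → 0 H
  atom 2: C, bond orders sum to 4 (valence 4) → 0 H
  atom 3: N, bond orders sum to 1 (valence 3) → 2 H
  atom 4: C, bond orders sum to 4 (valence 4) → 0 H
  atom 5: C, bond orders sum to 4 (valence 4) → 0 H
  atom 6: N, bond orders sum to 1 (valence 3) → 2 H
  atom 7: O, bond orders sum to 2 (valence 2) → 0 H
  atom 8: C, bond orders sum to 4 (valence 4) → 0 H
  atom 9: C, bond orders sum to 1 (valence 4) → 3 H
  atom 10: C, bond orders sum to 4 (valence 4) → 0 H
  atom 11: N, bond orders sum to 1 (valence 3) → 2 H
Totals → C:6, H:9, N:3, O:2.
In Hill order: C6H9N3O2.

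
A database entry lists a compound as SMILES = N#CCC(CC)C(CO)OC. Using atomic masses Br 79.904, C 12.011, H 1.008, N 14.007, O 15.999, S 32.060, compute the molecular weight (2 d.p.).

157.21 g/mol

First, the molecular formula is C8H15NO2 (counting implicit H from valence).
  C: 8 × 12.011 = 96.088
  H: 15 × 1.008 = 15.120
  N: 1 × 14.007 = 14.007
  O: 2 × 15.999 = 31.998
Sum: 8×12.011 + 15×1.008 + 1×14.007 + 2×15.999 = 157.213 → 157.21 g/mol.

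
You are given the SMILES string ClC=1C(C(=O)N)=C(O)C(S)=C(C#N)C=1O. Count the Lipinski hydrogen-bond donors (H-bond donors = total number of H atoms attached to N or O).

Donors: find every N or O and count the H atoms it carries.
  atom 5 (O): bond orders sum to 2 → 0 H
  atom 6 (N): bond orders sum to 1 → 2 H
  atom 8 (O): bond orders sum to 1 → 1 H
  atom 13 (N): bond orders sum to 3 → 0 H
  atom 15 (O): bond orders sum to 1 → 1 H
Lipinski HBD = 4.

4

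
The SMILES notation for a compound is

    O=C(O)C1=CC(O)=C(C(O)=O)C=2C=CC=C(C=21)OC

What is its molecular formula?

Walk through each heavy atom and fill implicit hydrogens from standard valence (C 4, N 3, O 2, S 2, halogen 1):
  atom 1: O, bond orders sum to 2 (valence 2) → 0 H
  atom 2: C, bond orders sum to 4 (valence 4) → 0 H
  atom 3: O, bond orders sum to 1 (valence 2) → 1 H
  atom 4: C, bond orders sum to 4 (valence 4) → 0 H
  atom 5: C, bond orders sum to 3 (valence 4) → 1 H
  atom 6: C, bond orders sum to 4 (valence 4) → 0 H
  atom 7: O, bond orders sum to 1 (valence 2) → 1 H
  atom 8: C, bond orders sum to 4 (valence 4) → 0 H
  atom 9: C, bond orders sum to 4 (valence 4) → 0 H
  atom 10: O, bond orders sum to 1 (valence 2) → 1 H
  atom 11: O, bond orders sum to 2 (valence 2) → 0 H
  atom 12: C, bond orders sum to 4 (valence 4) → 0 H
  atom 13: C, bond orders sum to 3 (valence 4) → 1 H
  atom 14: C, bond orders sum to 3 (valence 4) → 1 H
  atom 15: C, bond orders sum to 3 (valence 4) → 1 H
  atom 16: C, bond orders sum to 4 (valence 4) → 0 H
  atom 17: C, bond orders sum to 4 (valence 4) → 0 H
  atom 18: O, bond orders sum to 2 (valence 2) → 0 H
  atom 19: C, bond orders sum to 1 (valence 4) → 3 H
Totals → C:13, H:10, O:6.
In Hill order: C13H10O6.

C13H10O6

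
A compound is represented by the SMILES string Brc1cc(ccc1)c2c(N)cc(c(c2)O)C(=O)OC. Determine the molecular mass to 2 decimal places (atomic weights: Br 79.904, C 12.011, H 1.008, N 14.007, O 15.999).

322.16 g/mol

First, the molecular formula is C14H12BrNO3 (counting implicit H from valence).
  Br: 1 × 79.904 = 79.904
  C: 14 × 12.011 = 168.154
  H: 12 × 1.008 = 12.096
  N: 1 × 14.007 = 14.007
  O: 3 × 15.999 = 47.997
Sum: 1×79.904 + 14×12.011 + 12×1.008 + 1×14.007 + 3×15.999 = 322.158 → 322.16 g/mol.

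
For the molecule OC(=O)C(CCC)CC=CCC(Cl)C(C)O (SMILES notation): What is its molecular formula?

C12H21ClO3

Walk through each heavy atom and fill implicit hydrogens from standard valence (C 4, N 3, O 2, S 2, halogen 1):
  atom 1: O, bond orders sum to 1 (valence 2) → 1 H
  atom 2: C, bond orders sum to 4 (valence 4) → 0 H
  atom 3: O, bond orders sum to 2 (valence 2) → 0 H
  atom 4: C, bond orders sum to 3 (valence 4) → 1 H
  atom 5: C, bond orders sum to 2 (valence 4) → 2 H
  atom 6: C, bond orders sum to 2 (valence 4) → 2 H
  atom 7: C, bond orders sum to 1 (valence 4) → 3 H
  atom 8: C, bond orders sum to 2 (valence 4) → 2 H
  atom 9: C, bond orders sum to 3 (valence 4) → 1 H
  atom 10: C, bond orders sum to 3 (valence 4) → 1 H
  atom 11: C, bond orders sum to 2 (valence 4) → 2 H
  atom 12: C, bond orders sum to 3 (valence 4) → 1 H
  atom 13: Cl (halogen, monovalent) → 0 H
  atom 14: C, bond orders sum to 3 (valence 4) → 1 H
  atom 15: C, bond orders sum to 1 (valence 4) → 3 H
  atom 16: O, bond orders sum to 1 (valence 2) → 1 H
Totals → C:12, H:21, Cl:1, O:3.
In Hill order: C12H21ClO3.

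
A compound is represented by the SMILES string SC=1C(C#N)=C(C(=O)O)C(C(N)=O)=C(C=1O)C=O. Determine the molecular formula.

Walk through each heavy atom and fill implicit hydrogens from standard valence (C 4, N 3, O 2, S 2, halogen 1):
  atom 1: S, bond orders sum to 1 (valence 2) → 1 H
  atom 2: C, bond orders sum to 4 (valence 4) → 0 H
  atom 3: C, bond orders sum to 4 (valence 4) → 0 H
  atom 4: C, bond orders sum to 4 (valence 4) → 0 H
  atom 5: N, bond orders sum to 3 (valence 3) → 0 H
  atom 6: C, bond orders sum to 4 (valence 4) → 0 H
  atom 7: C, bond orders sum to 4 (valence 4) → 0 H
  atom 8: O, bond orders sum to 2 (valence 2) → 0 H
  atom 9: O, bond orders sum to 1 (valence 2) → 1 H
  atom 10: C, bond orders sum to 4 (valence 4) → 0 H
  atom 11: C, bond orders sum to 4 (valence 4) → 0 H
  atom 12: N, bond orders sum to 1 (valence 3) → 2 H
  atom 13: O, bond orders sum to 2 (valence 2) → 0 H
  atom 14: C, bond orders sum to 4 (valence 4) → 0 H
  atom 15: C, bond orders sum to 4 (valence 4) → 0 H
  atom 16: O, bond orders sum to 1 (valence 2) → 1 H
  atom 17: C, bond orders sum to 3 (valence 4) → 1 H
  atom 18: O, bond orders sum to 2 (valence 2) → 0 H
Totals → C:10, H:6, N:2, O:5, S:1.

C10H6N2O5S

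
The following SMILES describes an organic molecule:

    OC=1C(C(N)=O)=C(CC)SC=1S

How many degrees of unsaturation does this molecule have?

Molecular formula: C7H9NO2S2.
DoU = (2C + 2 + N − H − X) / 2, where X is the halogen count and O/S are ignored.
    = (2·7 + 2 + 1 − 9 − 0) / 2 = 8 / 2 = 4.

4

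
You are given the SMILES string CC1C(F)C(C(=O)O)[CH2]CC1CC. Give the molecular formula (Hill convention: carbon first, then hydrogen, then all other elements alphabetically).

Walk through each heavy atom and fill implicit hydrogens from standard valence (C 4, N 3, O 2, S 2, halogen 1):
  atom 1: C, bond orders sum to 1 (valence 4) → 3 H
  atom 2: C, bond orders sum to 3 (valence 4) → 1 H
  atom 3: C, bond orders sum to 3 (valence 4) → 1 H
  atom 4: F (halogen, monovalent) → 0 H
  atom 5: C, bond orders sum to 3 (valence 4) → 1 H
  atom 6: C, bond orders sum to 4 (valence 4) → 0 H
  atom 7: O, bond orders sum to 2 (valence 2) → 0 H
  atom 8: O, bond orders sum to 1 (valence 2) → 1 H
  atom 9: C with explicit H count 2
  atom 10: C, bond orders sum to 2 (valence 4) → 2 H
  atom 11: C, bond orders sum to 3 (valence 4) → 1 H
  atom 12: C, bond orders sum to 2 (valence 4) → 2 H
  atom 13: C, bond orders sum to 1 (valence 4) → 3 H
Totals → C:10, H:17, F:1, O:2.

C10H17FO2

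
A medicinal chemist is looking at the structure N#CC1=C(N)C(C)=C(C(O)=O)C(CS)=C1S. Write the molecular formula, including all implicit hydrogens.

C10H10N2O2S2

Walk through each heavy atom and fill implicit hydrogens from standard valence (C 4, N 3, O 2, S 2, halogen 1):
  atom 1: N, bond orders sum to 3 (valence 3) → 0 H
  atom 2: C, bond orders sum to 4 (valence 4) → 0 H
  atom 3: C, bond orders sum to 4 (valence 4) → 0 H
  atom 4: C, bond orders sum to 4 (valence 4) → 0 H
  atom 5: N, bond orders sum to 1 (valence 3) → 2 H
  atom 6: C, bond orders sum to 4 (valence 4) → 0 H
  atom 7: C, bond orders sum to 1 (valence 4) → 3 H
  atom 8: C, bond orders sum to 4 (valence 4) → 0 H
  atom 9: C, bond orders sum to 4 (valence 4) → 0 H
  atom 10: O, bond orders sum to 1 (valence 2) → 1 H
  atom 11: O, bond orders sum to 2 (valence 2) → 0 H
  atom 12: C, bond orders sum to 4 (valence 4) → 0 H
  atom 13: C, bond orders sum to 2 (valence 4) → 2 H
  atom 14: S, bond orders sum to 1 (valence 2) → 1 H
  atom 15: C, bond orders sum to 4 (valence 4) → 0 H
  atom 16: S, bond orders sum to 1 (valence 2) → 1 H
Totals → C:10, H:10, N:2, O:2, S:2.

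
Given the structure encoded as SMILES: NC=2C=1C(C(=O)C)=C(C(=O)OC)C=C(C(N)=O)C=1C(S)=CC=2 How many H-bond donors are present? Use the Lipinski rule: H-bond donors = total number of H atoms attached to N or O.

Donors: find every N or O and count the H atoms it carries.
  atom 1 (N): bond orders sum to 1 → 2 H
  atom 6 (O): bond orders sum to 2 → 0 H
  atom 10 (O): bond orders sum to 2 → 0 H
  atom 11 (O): bond orders sum to 2 → 0 H
  atom 16 (N): bond orders sum to 1 → 2 H
  atom 17 (O): bond orders sum to 2 → 0 H
Lipinski HBD = 4.

4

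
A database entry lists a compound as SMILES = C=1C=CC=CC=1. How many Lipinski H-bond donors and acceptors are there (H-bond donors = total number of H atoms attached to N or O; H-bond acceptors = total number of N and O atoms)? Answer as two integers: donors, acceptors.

Donors: find every N or O and count the H atoms it carries.
  (no N or O atoms present)
Lipinski HBD = 0.
Acceptors: N atoms = 0, O atoms = 0 → HBA = 0.

0, 0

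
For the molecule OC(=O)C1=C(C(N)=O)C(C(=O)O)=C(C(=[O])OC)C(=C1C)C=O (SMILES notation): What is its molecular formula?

C13H11NO8

Walk through each heavy atom and fill implicit hydrogens from standard valence (C 4, N 3, O 2, S 2, halogen 1):
  atom 1: O, bond orders sum to 1 (valence 2) → 1 H
  atom 2: C, bond orders sum to 4 (valence 4) → 0 H
  atom 3: O, bond orders sum to 2 (valence 2) → 0 H
  atom 4: C, bond orders sum to 4 (valence 4) → 0 H
  atom 5: C, bond orders sum to 4 (valence 4) → 0 H
  atom 6: C, bond orders sum to 4 (valence 4) → 0 H
  atom 7: N, bond orders sum to 1 (valence 3) → 2 H
  atom 8: O, bond orders sum to 2 (valence 2) → 0 H
  atom 9: C, bond orders sum to 4 (valence 4) → 0 H
  atom 10: C, bond orders sum to 4 (valence 4) → 0 H
  atom 11: O, bond orders sum to 2 (valence 2) → 0 H
  atom 12: O, bond orders sum to 1 (valence 2) → 1 H
  atom 13: C, bond orders sum to 4 (valence 4) → 0 H
  atom 14: C, bond orders sum to 4 (valence 4) → 0 H
  atom 15: O with explicit H count 0
  atom 16: O, bond orders sum to 2 (valence 2) → 0 H
  atom 17: C, bond orders sum to 1 (valence 4) → 3 H
  atom 18: C, bond orders sum to 4 (valence 4) → 0 H
  atom 19: C, bond orders sum to 4 (valence 4) → 0 H
  atom 20: C, bond orders sum to 1 (valence 4) → 3 H
  atom 21: C, bond orders sum to 3 (valence 4) → 1 H
  atom 22: O, bond orders sum to 2 (valence 2) → 0 H
Totals → C:13, H:11, N:1, O:8.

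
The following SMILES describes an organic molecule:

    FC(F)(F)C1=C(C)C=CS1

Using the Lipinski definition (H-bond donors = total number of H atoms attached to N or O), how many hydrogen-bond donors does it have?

Donors: find every N or O and count the H atoms it carries.
  (no N or O atoms present)
Lipinski HBD = 0.

0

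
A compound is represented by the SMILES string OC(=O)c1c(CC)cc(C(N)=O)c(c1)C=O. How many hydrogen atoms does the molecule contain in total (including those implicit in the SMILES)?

11

Walk through each heavy atom and fill implicit hydrogens from standard valence (C 4, N 3, O 2, S 2, halogen 1); for lowercase aromatic atoms, an aromatic c carries 1 H when it has two neighbours and 0 H with three, and aromatic n carries 0 H:
  atom 1: O, bond orders sum to 1 (valence 2) → 1 H
  atom 2: C, bond orders sum to 4 (valence 4) → 0 H
  atom 3: O, bond orders sum to 2 (valence 2) → 0 H
  atom 4: aromatic c, 3 neighbours → 0 H
  atom 5: aromatic c, 3 neighbours → 0 H
  atom 6: C, bond orders sum to 2 (valence 4) → 2 H
  atom 7: C, bond orders sum to 1 (valence 4) → 3 H
  atom 8: aromatic c, 2 neighbours → 1 H
  atom 9: aromatic c, 3 neighbours → 0 H
  atom 10: C, bond orders sum to 4 (valence 4) → 0 H
  atom 11: N, bond orders sum to 1 (valence 3) → 2 H
  atom 12: O, bond orders sum to 2 (valence 2) → 0 H
  atom 13: aromatic c, 3 neighbours → 0 H
  atom 14: aromatic c, 2 neighbours → 1 H
  atom 15: C, bond orders sum to 3 (valence 4) → 1 H
  atom 16: O, bond orders sum to 2 (valence 2) → 0 H
Total hydrogens: 11.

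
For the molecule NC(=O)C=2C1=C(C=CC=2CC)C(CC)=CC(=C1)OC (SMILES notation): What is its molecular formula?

C16H19NO2

Walk through each heavy atom and fill implicit hydrogens from standard valence (C 4, N 3, O 2, S 2, halogen 1):
  atom 1: N, bond orders sum to 1 (valence 3) → 2 H
  atom 2: C, bond orders sum to 4 (valence 4) → 0 H
  atom 3: O, bond orders sum to 2 (valence 2) → 0 H
  atom 4: C, bond orders sum to 4 (valence 4) → 0 H
  atom 5: C, bond orders sum to 4 (valence 4) → 0 H
  atom 6: C, bond orders sum to 4 (valence 4) → 0 H
  atom 7: C, bond orders sum to 3 (valence 4) → 1 H
  atom 8: C, bond orders sum to 3 (valence 4) → 1 H
  atom 9: C, bond orders sum to 4 (valence 4) → 0 H
  atom 10: C, bond orders sum to 2 (valence 4) → 2 H
  atom 11: C, bond orders sum to 1 (valence 4) → 3 H
  atom 12: C, bond orders sum to 4 (valence 4) → 0 H
  atom 13: C, bond orders sum to 2 (valence 4) → 2 H
  atom 14: C, bond orders sum to 1 (valence 4) → 3 H
  atom 15: C, bond orders sum to 3 (valence 4) → 1 H
  atom 16: C, bond orders sum to 4 (valence 4) → 0 H
  atom 17: C, bond orders sum to 3 (valence 4) → 1 H
  atom 18: O, bond orders sum to 2 (valence 2) → 0 H
  atom 19: C, bond orders sum to 1 (valence 4) → 3 H
Totals → C:16, H:19, N:1, O:2.
In Hill order: C16H19NO2.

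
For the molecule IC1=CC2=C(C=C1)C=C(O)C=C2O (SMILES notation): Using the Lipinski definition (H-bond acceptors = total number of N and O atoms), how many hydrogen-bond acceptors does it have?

2

N atoms: 0; O atoms: 2.
Lipinski HBA = 0 + 2 = 2.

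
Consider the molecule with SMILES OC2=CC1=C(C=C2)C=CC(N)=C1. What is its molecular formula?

Walk through each heavy atom and fill implicit hydrogens from standard valence (C 4, N 3, O 2, S 2, halogen 1):
  atom 1: O, bond orders sum to 1 (valence 2) → 1 H
  atom 2: C, bond orders sum to 4 (valence 4) → 0 H
  atom 3: C, bond orders sum to 3 (valence 4) → 1 H
  atom 4: C, bond orders sum to 4 (valence 4) → 0 H
  atom 5: C, bond orders sum to 4 (valence 4) → 0 H
  atom 6: C, bond orders sum to 3 (valence 4) → 1 H
  atom 7: C, bond orders sum to 3 (valence 4) → 1 H
  atom 8: C, bond orders sum to 3 (valence 4) → 1 H
  atom 9: C, bond orders sum to 3 (valence 4) → 1 H
  atom 10: C, bond orders sum to 4 (valence 4) → 0 H
  atom 11: N, bond orders sum to 1 (valence 3) → 2 H
  atom 12: C, bond orders sum to 3 (valence 4) → 1 H
Totals → C:10, H:9, N:1, O:1.
In Hill order: C10H9NO.

C10H9NO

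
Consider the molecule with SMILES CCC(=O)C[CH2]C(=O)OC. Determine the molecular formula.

C7H12O3

Walk through each heavy atom and fill implicit hydrogens from standard valence (C 4, N 3, O 2, S 2, halogen 1):
  atom 1: C, bond orders sum to 1 (valence 4) → 3 H
  atom 2: C, bond orders sum to 2 (valence 4) → 2 H
  atom 3: C, bond orders sum to 4 (valence 4) → 0 H
  atom 4: O, bond orders sum to 2 (valence 2) → 0 H
  atom 5: C, bond orders sum to 2 (valence 4) → 2 H
  atom 6: C with explicit H count 2
  atom 7: C, bond orders sum to 4 (valence 4) → 0 H
  atom 8: O, bond orders sum to 2 (valence 2) → 0 H
  atom 9: O, bond orders sum to 2 (valence 2) → 0 H
  atom 10: C, bond orders sum to 1 (valence 4) → 3 H
Totals → C:7, H:12, O:3.
In Hill order: C7H12O3.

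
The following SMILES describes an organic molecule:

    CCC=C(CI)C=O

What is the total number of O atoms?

1

Scan the SMILES for O atoms (remember two-letter symbols like Cl and Br are single atoms).
Oxygen count: 1.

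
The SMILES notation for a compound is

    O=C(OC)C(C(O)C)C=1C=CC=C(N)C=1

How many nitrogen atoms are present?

1

Scan the SMILES for N atoms (remember two-letter symbols like Cl and Br are single atoms).
Nitrogen count: 1.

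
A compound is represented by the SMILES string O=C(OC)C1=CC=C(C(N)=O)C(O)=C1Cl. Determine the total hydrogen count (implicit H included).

8

Walk through each heavy atom and fill implicit hydrogens from standard valence (C 4, N 3, O 2, S 2, halogen 1):
  atom 1: O, bond orders sum to 2 (valence 2) → 0 H
  atom 2: C, bond orders sum to 4 (valence 4) → 0 H
  atom 3: O, bond orders sum to 2 (valence 2) → 0 H
  atom 4: C, bond orders sum to 1 (valence 4) → 3 H
  atom 5: C, bond orders sum to 4 (valence 4) → 0 H
  atom 6: C, bond orders sum to 3 (valence 4) → 1 H
  atom 7: C, bond orders sum to 3 (valence 4) → 1 H
  atom 8: C, bond orders sum to 4 (valence 4) → 0 H
  atom 9: C, bond orders sum to 4 (valence 4) → 0 H
  atom 10: N, bond orders sum to 1 (valence 3) → 2 H
  atom 11: O, bond orders sum to 2 (valence 2) → 0 H
  atom 12: C, bond orders sum to 4 (valence 4) → 0 H
  atom 13: O, bond orders sum to 1 (valence 2) → 1 H
  atom 14: C, bond orders sum to 4 (valence 4) → 0 H
  atom 15: Cl (halogen, monovalent) → 0 H
Total hydrogens: 8.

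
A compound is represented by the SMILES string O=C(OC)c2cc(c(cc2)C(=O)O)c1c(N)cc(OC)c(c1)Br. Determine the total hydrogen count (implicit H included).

Walk through each heavy atom and fill implicit hydrogens from standard valence (C 4, N 3, O 2, S 2, halogen 1); for lowercase aromatic atoms, an aromatic c carries 1 H when it has two neighbours and 0 H with three, and aromatic n carries 0 H:
  atom 1: O, bond orders sum to 2 (valence 2) → 0 H
  atom 2: C, bond orders sum to 4 (valence 4) → 0 H
  atom 3: O, bond orders sum to 2 (valence 2) → 0 H
  atom 4: C, bond orders sum to 1 (valence 4) → 3 H
  atom 5: aromatic c, 3 neighbours → 0 H
  atom 6: aromatic c, 2 neighbours → 1 H
  atom 7: aromatic c, 3 neighbours → 0 H
  atom 8: aromatic c, 3 neighbours → 0 H
  atom 9: aromatic c, 2 neighbours → 1 H
  atom 10: aromatic c, 2 neighbours → 1 H
  atom 11: C, bond orders sum to 4 (valence 4) → 0 H
  atom 12: O, bond orders sum to 2 (valence 2) → 0 H
  atom 13: O, bond orders sum to 1 (valence 2) → 1 H
  atom 14: aromatic c, 3 neighbours → 0 H
  atom 15: aromatic c, 3 neighbours → 0 H
  atom 16: N, bond orders sum to 1 (valence 3) → 2 H
  atom 17: aromatic c, 2 neighbours → 1 H
  atom 18: aromatic c, 3 neighbours → 0 H
  atom 19: O, bond orders sum to 2 (valence 2) → 0 H
  atom 20: C, bond orders sum to 1 (valence 4) → 3 H
  atom 21: aromatic c, 3 neighbours → 0 H
  atom 22: aromatic c, 2 neighbours → 1 H
  atom 23: Br (halogen, monovalent) → 0 H
Total hydrogens: 14.

14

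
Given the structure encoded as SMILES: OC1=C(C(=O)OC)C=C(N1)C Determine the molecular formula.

Walk through each heavy atom and fill implicit hydrogens from standard valence (C 4, N 3, O 2, S 2, halogen 1):
  atom 1: O, bond orders sum to 1 (valence 2) → 1 H
  atom 2: C, bond orders sum to 4 (valence 4) → 0 H
  atom 3: C, bond orders sum to 4 (valence 4) → 0 H
  atom 4: C, bond orders sum to 4 (valence 4) → 0 H
  atom 5: O, bond orders sum to 2 (valence 2) → 0 H
  atom 6: O, bond orders sum to 2 (valence 2) → 0 H
  atom 7: C, bond orders sum to 1 (valence 4) → 3 H
  atom 8: C, bond orders sum to 3 (valence 4) → 1 H
  atom 9: C, bond orders sum to 4 (valence 4) → 0 H
  atom 10: N, bond orders sum to 2 (valence 3) → 1 H
  atom 11: C, bond orders sum to 1 (valence 4) → 3 H
Totals → C:7, H:9, N:1, O:3.

C7H9NO3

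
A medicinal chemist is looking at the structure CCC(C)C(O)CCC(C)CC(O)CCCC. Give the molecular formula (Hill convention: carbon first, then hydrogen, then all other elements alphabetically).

C15H32O2

Walk through each heavy atom and fill implicit hydrogens from standard valence (C 4, N 3, O 2, S 2, halogen 1):
  atom 1: C, bond orders sum to 1 (valence 4) → 3 H
  atom 2: C, bond orders sum to 2 (valence 4) → 2 H
  atom 3: C, bond orders sum to 3 (valence 4) → 1 H
  atom 4: C, bond orders sum to 1 (valence 4) → 3 H
  atom 5: C, bond orders sum to 3 (valence 4) → 1 H
  atom 6: O, bond orders sum to 1 (valence 2) → 1 H
  atom 7: C, bond orders sum to 2 (valence 4) → 2 H
  atom 8: C, bond orders sum to 2 (valence 4) → 2 H
  atom 9: C, bond orders sum to 3 (valence 4) → 1 H
  atom 10: C, bond orders sum to 1 (valence 4) → 3 H
  atom 11: C, bond orders sum to 2 (valence 4) → 2 H
  atom 12: C, bond orders sum to 3 (valence 4) → 1 H
  atom 13: O, bond orders sum to 1 (valence 2) → 1 H
  atom 14: C, bond orders sum to 2 (valence 4) → 2 H
  atom 15: C, bond orders sum to 2 (valence 4) → 2 H
  atom 16: C, bond orders sum to 2 (valence 4) → 2 H
  atom 17: C, bond orders sum to 1 (valence 4) → 3 H
Totals → C:15, H:32, O:2.
In Hill order: C15H32O2.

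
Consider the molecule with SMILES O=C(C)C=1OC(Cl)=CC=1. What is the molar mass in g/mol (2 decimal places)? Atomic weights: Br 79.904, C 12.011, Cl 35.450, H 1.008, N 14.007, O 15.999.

First, the molecular formula is C6H5ClO2 (counting implicit H from valence).
  C: 6 × 12.011 = 72.066
  Cl: 1 × 35.450 = 35.450
  H: 5 × 1.008 = 5.040
  O: 2 × 15.999 = 31.998
Sum: 6×12.011 + 1×35.450 + 5×1.008 + 2×15.999 = 144.554 → 144.55 g/mol.

144.55 g/mol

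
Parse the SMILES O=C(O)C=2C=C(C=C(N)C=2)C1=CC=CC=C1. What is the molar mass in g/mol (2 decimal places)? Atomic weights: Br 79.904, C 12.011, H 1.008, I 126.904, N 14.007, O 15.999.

213.24 g/mol

First, the molecular formula is C13H11NO2 (counting implicit H from valence).
  C: 13 × 12.011 = 156.143
  H: 11 × 1.008 = 11.088
  N: 1 × 14.007 = 14.007
  O: 2 × 15.999 = 31.998
Sum: 13×12.011 + 11×1.008 + 1×14.007 + 2×15.999 = 213.236 → 213.24 g/mol.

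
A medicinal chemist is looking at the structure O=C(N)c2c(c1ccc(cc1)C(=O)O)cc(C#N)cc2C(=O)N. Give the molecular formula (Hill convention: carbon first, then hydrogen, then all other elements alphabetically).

C16H11N3O4

Walk through each heavy atom and fill implicit hydrogens from standard valence (C 4, N 3, O 2, S 2, halogen 1); for lowercase aromatic atoms, an aromatic c carries 1 H when it has two neighbours and 0 H with three, and aromatic n carries 0 H:
  atom 1: O, bond orders sum to 2 (valence 2) → 0 H
  atom 2: C, bond orders sum to 4 (valence 4) → 0 H
  atom 3: N, bond orders sum to 1 (valence 3) → 2 H
  atom 4: aromatic c, 3 neighbours → 0 H
  atom 5: aromatic c, 3 neighbours → 0 H
  atom 6: aromatic c, 3 neighbours → 0 H
  atom 7: aromatic c, 2 neighbours → 1 H
  atom 8: aromatic c, 2 neighbours → 1 H
  atom 9: aromatic c, 3 neighbours → 0 H
  atom 10: aromatic c, 2 neighbours → 1 H
  atom 11: aromatic c, 2 neighbours → 1 H
  atom 12: C, bond orders sum to 4 (valence 4) → 0 H
  atom 13: O, bond orders sum to 2 (valence 2) → 0 H
  atom 14: O, bond orders sum to 1 (valence 2) → 1 H
  atom 15: aromatic c, 2 neighbours → 1 H
  atom 16: aromatic c, 3 neighbours → 0 H
  atom 17: C, bond orders sum to 4 (valence 4) → 0 H
  atom 18: N, bond orders sum to 3 (valence 3) → 0 H
  atom 19: aromatic c, 2 neighbours → 1 H
  atom 20: aromatic c, 3 neighbours → 0 H
  atom 21: C, bond orders sum to 4 (valence 4) → 0 H
  atom 22: O, bond orders sum to 2 (valence 2) → 0 H
  atom 23: N, bond orders sum to 1 (valence 3) → 2 H
Totals → C:16, H:11, N:3, O:4.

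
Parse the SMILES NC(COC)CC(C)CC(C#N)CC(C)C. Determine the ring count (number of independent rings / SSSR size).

In SMILES, each pair of matching ring-closure digits denotes one ring-closing bond; the number of such bonds equals the number of independent rings.
Ring-closure bonds here: 0.

0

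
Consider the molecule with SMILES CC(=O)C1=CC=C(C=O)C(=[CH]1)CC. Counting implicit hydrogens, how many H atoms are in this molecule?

12

Walk through each heavy atom and fill implicit hydrogens from standard valence (C 4, N 3, O 2, S 2, halogen 1):
  atom 1: C, bond orders sum to 1 (valence 4) → 3 H
  atom 2: C, bond orders sum to 4 (valence 4) → 0 H
  atom 3: O, bond orders sum to 2 (valence 2) → 0 H
  atom 4: C, bond orders sum to 4 (valence 4) → 0 H
  atom 5: C, bond orders sum to 3 (valence 4) → 1 H
  atom 6: C, bond orders sum to 3 (valence 4) → 1 H
  atom 7: C, bond orders sum to 4 (valence 4) → 0 H
  atom 8: C, bond orders sum to 3 (valence 4) → 1 H
  atom 9: O, bond orders sum to 2 (valence 2) → 0 H
  atom 10: C, bond orders sum to 4 (valence 4) → 0 H
  atom 11: C with explicit H count 1
  atom 12: C, bond orders sum to 2 (valence 4) → 2 H
  atom 13: C, bond orders sum to 1 (valence 4) → 3 H
Total hydrogens: 12.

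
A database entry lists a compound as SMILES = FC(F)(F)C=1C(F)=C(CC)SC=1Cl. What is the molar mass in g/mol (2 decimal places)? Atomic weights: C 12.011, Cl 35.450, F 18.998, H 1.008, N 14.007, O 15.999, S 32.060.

232.62 g/mol

First, the molecular formula is C7H5ClF4S (counting implicit H from valence).
  C: 7 × 12.011 = 84.077
  Cl: 1 × 35.450 = 35.450
  F: 4 × 18.998 = 75.992
  H: 5 × 1.008 = 5.040
  S: 1 × 32.060 = 32.060
Sum: 7×12.011 + 1×35.450 + 4×18.998 + 5×1.008 + 1×32.060 = 232.619 → 232.62 g/mol.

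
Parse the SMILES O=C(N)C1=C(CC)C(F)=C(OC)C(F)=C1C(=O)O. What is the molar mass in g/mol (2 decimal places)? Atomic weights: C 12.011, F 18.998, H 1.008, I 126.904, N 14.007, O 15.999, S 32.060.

259.21 g/mol

First, the molecular formula is C11H11F2NO4 (counting implicit H from valence).
  C: 11 × 12.011 = 132.121
  F: 2 × 18.998 = 37.996
  H: 11 × 1.008 = 11.088
  N: 1 × 14.007 = 14.007
  O: 4 × 15.999 = 63.996
Sum: 11×12.011 + 2×18.998 + 11×1.008 + 1×14.007 + 4×15.999 = 259.208 → 259.21 g/mol.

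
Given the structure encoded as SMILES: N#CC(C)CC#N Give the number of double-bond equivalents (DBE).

Degree of unsaturation = (number of rings) + (number of π bonds).
Ring closures in the SMILES: 0.
π bonds: 2 triple bonds (each 2 DoU) → 4 DoU from unsaturation.
Total DoU = 0 + 4 = 4.

4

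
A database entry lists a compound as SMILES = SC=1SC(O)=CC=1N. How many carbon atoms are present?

4

Count every carbon token in the SMILES (each C, including those in ring-closure positions and inside branches).
Carbon count: 4.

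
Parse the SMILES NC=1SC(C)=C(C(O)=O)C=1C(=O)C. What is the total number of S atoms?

Scan the SMILES for S atoms (remember two-letter symbols like Cl and Br are single atoms).
Sulfur count: 1.

1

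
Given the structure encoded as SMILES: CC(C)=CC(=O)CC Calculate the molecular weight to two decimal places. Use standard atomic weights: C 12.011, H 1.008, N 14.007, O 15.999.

112.17 g/mol

First, the molecular formula is C7H12O (counting implicit H from valence).
  C: 7 × 12.011 = 84.077
  H: 12 × 1.008 = 12.096
  O: 1 × 15.999 = 15.999
Sum: 7×12.011 + 12×1.008 + 1×15.999 = 112.172 → 112.17 g/mol.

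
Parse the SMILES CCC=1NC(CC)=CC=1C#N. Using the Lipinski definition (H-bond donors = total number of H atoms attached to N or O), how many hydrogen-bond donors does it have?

1

Donors: find every N or O and count the H atoms it carries.
  atom 4 (N): bond orders sum to 2 → 1 H
  atom 11 (N): bond orders sum to 3 → 0 H
Lipinski HBD = 1.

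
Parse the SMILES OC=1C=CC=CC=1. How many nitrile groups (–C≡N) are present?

0

Scan the SMILES for the nitrile motif — none present.
Groups that are present: 1 hydroxyl.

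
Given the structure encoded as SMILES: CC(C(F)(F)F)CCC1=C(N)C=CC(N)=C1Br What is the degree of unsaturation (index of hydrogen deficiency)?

Degree of unsaturation = (number of rings) + (number of π bonds).
Ring closures in the SMILES: 1.
π bonds: 3 double bonds (each 1 DoU) → 3 DoU from unsaturation.
Total DoU = 1 + 3 = 4.

4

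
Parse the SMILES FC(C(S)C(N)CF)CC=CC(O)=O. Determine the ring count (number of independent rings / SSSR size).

In SMILES, each pair of matching ring-closure digits denotes one ring-closing bond; the number of such bonds equals the number of independent rings.
Ring-closure bonds here: 0.

0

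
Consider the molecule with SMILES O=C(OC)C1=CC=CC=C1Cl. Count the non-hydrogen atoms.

Every atom symbol written in the SMILES (organic subset) is one heavy atom; implicit H are not written.
Heavy atoms by element → C:8, Cl:1, O:2.
Total: 11.

11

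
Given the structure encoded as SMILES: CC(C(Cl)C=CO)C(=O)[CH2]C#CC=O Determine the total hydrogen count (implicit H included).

Walk through each heavy atom and fill implicit hydrogens from standard valence (C 4, N 3, O 2, S 2, halogen 1):
  atom 1: C, bond orders sum to 1 (valence 4) → 3 H
  atom 2: C, bond orders sum to 3 (valence 4) → 1 H
  atom 3: C, bond orders sum to 3 (valence 4) → 1 H
  atom 4: Cl (halogen, monovalent) → 0 H
  atom 5: C, bond orders sum to 3 (valence 4) → 1 H
  atom 6: C, bond orders sum to 3 (valence 4) → 1 H
  atom 7: O, bond orders sum to 1 (valence 2) → 1 H
  atom 8: C, bond orders sum to 4 (valence 4) → 0 H
  atom 9: O, bond orders sum to 2 (valence 2) → 0 H
  atom 10: C with explicit H count 2
  atom 11: C, bond orders sum to 4 (valence 4) → 0 H
  atom 12: C, bond orders sum to 4 (valence 4) → 0 H
  atom 13: C, bond orders sum to 3 (valence 4) → 1 H
  atom 14: O, bond orders sum to 2 (valence 2) → 0 H
Total hydrogens: 11.

11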